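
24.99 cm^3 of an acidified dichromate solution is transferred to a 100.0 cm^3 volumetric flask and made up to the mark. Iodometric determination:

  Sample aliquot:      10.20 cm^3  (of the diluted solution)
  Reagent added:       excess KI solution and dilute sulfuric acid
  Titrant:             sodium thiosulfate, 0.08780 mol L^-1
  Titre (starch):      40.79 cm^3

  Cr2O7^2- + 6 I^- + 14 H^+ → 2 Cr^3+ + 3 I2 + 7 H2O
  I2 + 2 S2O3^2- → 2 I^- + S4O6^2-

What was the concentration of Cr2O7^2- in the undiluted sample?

0.2342 mol/L

n(S2O3^2-) = 0.04079 × 0.08780 = 3.581 × 10^-3 mol
n(I2) = n(S2O3^2-)/2 = 1.791 × 10^-3 mol
From the 1:3 ratio, n(Cr2O7^2-) in the aliquot = 1/3 × 1.791 × 10^-3 = 5.969 × 10^-4 mol
[Cr2O7^2-]_dilute = 5.969 × 10^-4 / 0.01020 = 0.05852 mol/L
[Cr2O7^2-]_original = 0.05852 × 100.0/24.99 = 0.2342 mol/L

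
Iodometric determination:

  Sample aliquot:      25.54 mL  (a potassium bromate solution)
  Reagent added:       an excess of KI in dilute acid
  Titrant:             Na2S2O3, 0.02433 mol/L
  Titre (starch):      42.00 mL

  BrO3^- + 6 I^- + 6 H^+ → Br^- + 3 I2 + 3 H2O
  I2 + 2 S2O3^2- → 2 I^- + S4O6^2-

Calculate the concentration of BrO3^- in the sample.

0.006668 mol/L

n(S2O3^2-) = 0.04200 × 0.02433 = 1.022 × 10^-3 mol
n(I2) = n(S2O3^2-)/2 = 5.109 × 10^-4 mol
From the 1:3 ratio, n(BrO3^-) in the aliquot = 1/3 × 5.109 × 10^-4 = 1.703 × 10^-4 mol
[BrO3^-] = 1.703 × 10^-4 / 0.02554 = 0.006668 mol/L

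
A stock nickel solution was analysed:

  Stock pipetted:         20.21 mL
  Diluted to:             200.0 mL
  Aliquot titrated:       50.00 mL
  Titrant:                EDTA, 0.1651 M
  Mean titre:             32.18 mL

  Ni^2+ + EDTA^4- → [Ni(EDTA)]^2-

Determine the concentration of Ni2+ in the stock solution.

1.052 M

n(EDTA) = 0.03218 × 0.1651 = 5.313 × 10^-3 mol
n(Ni2+) in the aliquot = 5.313 × 10^-3 mol (1:1 ratio)
[Ni2+]_dilute = 5.313 × 10^-3 / 0.05000 = 0.1063 mol/L
Dilution factor = 200.0 / 20.21 = 9.896
[Ni2+]_stock = 0.1063 × 9.896 = 1.052 mol/L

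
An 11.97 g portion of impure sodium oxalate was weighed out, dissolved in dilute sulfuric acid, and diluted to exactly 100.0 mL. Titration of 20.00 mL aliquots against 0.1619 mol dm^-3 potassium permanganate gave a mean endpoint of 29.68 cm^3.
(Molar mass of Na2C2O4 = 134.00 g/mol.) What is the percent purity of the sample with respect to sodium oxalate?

67.24 %

2 MnO4^- + 5 C2O4^2- + 16 H^+ → 2 Mn^2+ + 10 CO2 + 8 H2O
n(KMnO4) per titration = 0.02968 × 0.1619 = 4.805 × 10^-3 mol
From the 5:2 ratio, n(Na2C2O4) in each aliquot = 5/2 × 4.805 × 10^-3 = 0.01201 mol
n(Na2C2O4) in the whole flask = 0.01201 × 100.0/20.00 = 0.06006 mol
mass of Na2C2O4 = 0.06006 × 134.00 = 8.049 g
% Na2C2O4 = 8.049 / 11.97 × 100 = 67.24 %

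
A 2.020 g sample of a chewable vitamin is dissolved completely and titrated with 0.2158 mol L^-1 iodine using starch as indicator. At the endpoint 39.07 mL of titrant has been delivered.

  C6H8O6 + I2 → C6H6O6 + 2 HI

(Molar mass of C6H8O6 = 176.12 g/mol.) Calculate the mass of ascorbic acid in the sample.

n(I2) = 0.03907 L × 0.2158 mol/L = 8.431 × 10^-3 mol
n(C6H8O6) = 8.431 × 10^-3 mol (1:1 ratio)
mass of C6H8O6 = 8.431 × 10^-3 × 176.12 g/mol = 1.485 g

1.485 g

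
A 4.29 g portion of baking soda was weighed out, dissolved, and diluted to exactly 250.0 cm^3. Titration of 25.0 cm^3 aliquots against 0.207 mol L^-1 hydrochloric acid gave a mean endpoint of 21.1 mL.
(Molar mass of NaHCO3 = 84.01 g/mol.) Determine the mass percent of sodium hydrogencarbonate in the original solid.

85.5 %

NaHCO3 + HCl → NaCl + H2O + CO2
n(HCl) per titration = 0.0211 × 0.207 = 4.37 × 10^-3 mol
n(NaHCO3) in each aliquot = 4.37 × 10^-3 mol (1:1 ratio)
n(NaHCO3) in the whole flask = 4.37 × 10^-3 × 250.0/25.0 = 0.0437 mol
mass of NaHCO3 = 0.0437 × 84.01 = 3.67 g
% NaHCO3 = 3.67 / 4.29 × 100 = 85.5 %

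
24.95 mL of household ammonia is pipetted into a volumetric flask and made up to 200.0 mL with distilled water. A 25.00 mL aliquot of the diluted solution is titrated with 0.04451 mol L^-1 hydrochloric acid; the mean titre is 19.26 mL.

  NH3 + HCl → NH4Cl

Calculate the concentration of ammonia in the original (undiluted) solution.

n(HCl) = 0.01926 × 0.04451 = 8.573 × 10^-4 mol
n(NH3) in the aliquot = 8.573 × 10^-4 mol (1:1 ratio)
[NH3]_dilute = 8.573 × 10^-4 / 0.02500 = 0.03429 mol/L
Dilution factor = 200.0 / 24.95 = 8.016
[NH3]_stock = 0.03429 × 8.016 = 0.2749 mol/L

0.2749 mol/L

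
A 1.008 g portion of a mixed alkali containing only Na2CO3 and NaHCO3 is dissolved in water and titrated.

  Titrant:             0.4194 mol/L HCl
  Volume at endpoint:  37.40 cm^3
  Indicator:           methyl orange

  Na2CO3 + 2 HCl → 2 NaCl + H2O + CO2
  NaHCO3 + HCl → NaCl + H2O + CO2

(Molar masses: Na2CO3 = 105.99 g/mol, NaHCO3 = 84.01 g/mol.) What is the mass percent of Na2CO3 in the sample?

n(HCl) = 0.03740 × 0.4194 = 0.01569 mol
Let x = n(Na2CO3), y = n(NaHCO3).
Titrant: 2x + 1y = 0.01569;  mass: 105.99x + 84.01y = 1.008
Solving, x = 4.993 × 10^-3 mol, y = 5.699 × 10^-3 mol
mass of Na2CO3 = 4.993 × 10^-3 × 105.99 = 0.5293 g
% Na2CO3 = 0.5293 / 1.008 × 100 = 52.51 %

52.51 %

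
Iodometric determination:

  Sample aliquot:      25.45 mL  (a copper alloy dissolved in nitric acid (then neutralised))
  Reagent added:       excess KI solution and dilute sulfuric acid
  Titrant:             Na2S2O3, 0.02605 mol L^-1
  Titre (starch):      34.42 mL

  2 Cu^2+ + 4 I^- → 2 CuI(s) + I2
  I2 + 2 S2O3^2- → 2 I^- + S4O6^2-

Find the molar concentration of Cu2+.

0.03523 mol/L

n(S2O3^2-) = 0.03442 × 0.02605 = 8.966 × 10^-4 mol
n(I2) = n(S2O3^2-)/2 = 4.483 × 10^-4 mol
From the 2:1 ratio, n(Cu2+) in the aliquot = 2/1 × 4.483 × 10^-4 = 8.966 × 10^-4 mol
[Cu2+] = 8.966 × 10^-4 / 0.02545 = 0.03523 mol/L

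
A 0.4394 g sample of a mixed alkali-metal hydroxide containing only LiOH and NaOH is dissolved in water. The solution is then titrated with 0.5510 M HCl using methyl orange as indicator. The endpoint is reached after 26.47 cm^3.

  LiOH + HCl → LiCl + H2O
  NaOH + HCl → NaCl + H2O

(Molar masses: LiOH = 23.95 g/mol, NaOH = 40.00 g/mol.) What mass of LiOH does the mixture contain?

n(HCl) = 0.02647 × 0.5510 = 0.01458 mol
Let x = n(LiOH), y = n(NaOH).
Titrant: 1x + 1y = 0.01458;  mass: 23.95x + 40.00y = 0.4394
Solving, x = 8.972 × 10^-3 mol, y = 5.613 × 10^-3 mol
mass of LiOH = 8.972 × 10^-3 × 23.95 = 0.2149 g

0.2149 g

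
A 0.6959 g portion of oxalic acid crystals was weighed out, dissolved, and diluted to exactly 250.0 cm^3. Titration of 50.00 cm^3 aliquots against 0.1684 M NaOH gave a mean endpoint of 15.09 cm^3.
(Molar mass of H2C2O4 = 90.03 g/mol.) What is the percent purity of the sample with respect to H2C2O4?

82.19 %

H2C2O4 + 2 NaOH → Na2C2O4 + 2 H2O
n(NaOH) per titration = 0.01509 × 0.1684 = 2.541 × 10^-3 mol
From the 1:2 ratio, n(H2C2O4) in each aliquot = 1/2 × 2.541 × 10^-3 = 1.271 × 10^-3 mol
n(H2C2O4) in the whole flask = 1.271 × 10^-3 × 250.0/50.00 = 6.353 × 10^-3 mol
mass of H2C2O4 = 6.353 × 10^-3 × 90.03 = 0.5720 g
% H2C2O4 = 0.5720 / 0.6959 × 100 = 82.19 %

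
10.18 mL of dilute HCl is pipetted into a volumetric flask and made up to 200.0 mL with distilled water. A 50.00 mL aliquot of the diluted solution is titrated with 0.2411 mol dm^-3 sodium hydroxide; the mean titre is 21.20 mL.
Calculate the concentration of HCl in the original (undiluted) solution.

2.008 mol/L

HCl + NaOH → NaCl + H2O
n(NaOH) = 0.02120 × 0.2411 = 5.111 × 10^-3 mol
n(HCl) in the aliquot = 5.111 × 10^-3 mol (1:1 ratio)
[HCl]_dilute = 5.111 × 10^-3 / 0.05000 = 0.1022 mol/L
Dilution factor = 200.0 / 10.18 = 19.65
[HCl]_stock = 0.1022 × 19.65 = 2.008 mol/L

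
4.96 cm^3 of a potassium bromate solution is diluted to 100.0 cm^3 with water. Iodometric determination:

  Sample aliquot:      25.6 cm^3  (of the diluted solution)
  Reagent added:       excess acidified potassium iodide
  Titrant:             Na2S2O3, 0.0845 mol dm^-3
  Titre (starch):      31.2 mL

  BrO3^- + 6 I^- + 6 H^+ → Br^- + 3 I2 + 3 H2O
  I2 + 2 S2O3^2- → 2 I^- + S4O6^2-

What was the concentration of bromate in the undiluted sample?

n(S2O3^2-) = 0.0312 × 0.0845 = 2.64 × 10^-3 mol
n(I2) = n(S2O3^2-)/2 = 1.32 × 10^-3 mol
From the 1:3 ratio, n(BrO3^-) in the aliquot = 1/3 × 1.32 × 10^-3 = 4.39 × 10^-4 mol
[BrO3^-]_dilute = 4.39 × 10^-4 / 0.0256 = 0.0172 mol/L
[BrO3^-]_original = 0.0172 × 100.0/4.96 = 0.346 mol/L

0.346 mol/L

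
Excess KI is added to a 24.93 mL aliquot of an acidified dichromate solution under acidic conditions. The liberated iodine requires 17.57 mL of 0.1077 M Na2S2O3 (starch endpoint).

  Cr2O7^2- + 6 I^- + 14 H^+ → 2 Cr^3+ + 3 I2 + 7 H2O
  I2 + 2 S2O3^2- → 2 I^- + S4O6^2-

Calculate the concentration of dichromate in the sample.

0.01265 M

n(S2O3^2-) = 0.01757 × 0.1077 = 1.892 × 10^-3 mol
n(I2) = n(S2O3^2-)/2 = 9.461 × 10^-4 mol
From the 1:3 ratio, n(Cr2O7^2-) in the aliquot = 1/3 × 9.461 × 10^-4 = 3.154 × 10^-4 mol
[Cr2O7^2-] = 3.154 × 10^-4 / 0.02493 = 0.01265 mol/L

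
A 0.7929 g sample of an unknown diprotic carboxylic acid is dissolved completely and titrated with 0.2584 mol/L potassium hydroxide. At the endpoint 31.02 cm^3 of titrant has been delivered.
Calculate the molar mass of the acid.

n(KOH) = 0.03102 L × 0.2584 mol/L = 8.016 × 10^-3 mol
From the 1:2 ratio, n(H2A) = 1/2 × 8.016 × 10^-3 = 4.008 × 10^-3 mol
M = m / n = 0.7929 g / 4.008 × 10^-3 mol = 197.8 g/mol

197.8 g/mol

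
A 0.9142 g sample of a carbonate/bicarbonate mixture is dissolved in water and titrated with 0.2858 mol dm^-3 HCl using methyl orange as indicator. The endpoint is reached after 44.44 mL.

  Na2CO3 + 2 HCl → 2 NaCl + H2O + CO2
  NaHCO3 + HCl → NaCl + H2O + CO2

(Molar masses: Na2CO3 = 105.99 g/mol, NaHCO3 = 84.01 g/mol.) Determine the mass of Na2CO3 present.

0.2611 g

n(HCl) = 0.04444 × 0.2858 = 0.01270 mol
Let x = n(Na2CO3), y = n(NaHCO3).
Titrant: 2x + 1y = 0.01270;  mass: 105.99x + 84.01y = 0.9142
Solving, x = 2.463 × 10^-3 mol, y = 7.774 × 10^-3 mol
mass of Na2CO3 = 2.463 × 10^-3 × 105.99 = 0.2611 g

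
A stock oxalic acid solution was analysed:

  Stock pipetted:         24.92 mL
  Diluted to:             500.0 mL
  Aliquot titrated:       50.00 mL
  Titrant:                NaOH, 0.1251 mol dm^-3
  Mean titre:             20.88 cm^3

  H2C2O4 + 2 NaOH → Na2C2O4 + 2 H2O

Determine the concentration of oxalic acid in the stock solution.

0.5241 mol/L

n(NaOH) = 0.02088 × 0.1251 = 2.612 × 10^-3 mol
From the 1:2 ratio, n(H2C2O4) in the aliquot = 1/2 × 2.612 × 10^-3 = 1.306 × 10^-3 mol
[H2C2O4]_dilute = 1.306 × 10^-3 / 0.05000 = 0.02612 mol/L
Dilution factor = 500.0 / 24.92 = 20.06
[H2C2O4]_stock = 0.02612 × 20.06 = 0.5241 mol/L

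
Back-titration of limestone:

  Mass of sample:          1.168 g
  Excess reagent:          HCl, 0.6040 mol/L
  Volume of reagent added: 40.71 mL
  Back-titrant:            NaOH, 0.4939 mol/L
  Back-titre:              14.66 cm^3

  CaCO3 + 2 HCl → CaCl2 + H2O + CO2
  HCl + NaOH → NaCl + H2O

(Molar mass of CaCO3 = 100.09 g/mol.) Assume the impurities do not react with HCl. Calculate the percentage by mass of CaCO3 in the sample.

n(HCl) added = 0.04071 × 0.6040 = 0.02459 mol
n(NaOH) used in back-titration = 0.01466 × 0.4939 = 7.241 × 10^-3 mol
n(HCl) left over = 7.241 × 10^-3 mol (1:1 ratio)
n(HCl) consumed by analyte = 0.02459 − 7.241 × 10^-3 = 0.01735 mol
From the 1:2 ratio, n(CaCO3) = 1/2 × 0.01735 = 8.674 × 10^-3 mol
mass of CaCO3 = 8.674 × 10^-3 × 100.09 = 0.8682 g
% CaCO3 = 0.8682 / 1.168 × 100 = 74.33 %

74.33 %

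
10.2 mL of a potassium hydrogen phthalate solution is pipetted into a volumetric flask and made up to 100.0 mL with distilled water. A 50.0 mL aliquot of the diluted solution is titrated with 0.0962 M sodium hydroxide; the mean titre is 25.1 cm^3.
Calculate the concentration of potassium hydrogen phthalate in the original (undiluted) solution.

KHC8H4O4 + NaOH → KNaC8H4O4 + H2O
n(NaOH) = 0.0251 × 0.0962 = 2.41 × 10^-3 mol
n(KHC8H4O4) in the aliquot = 2.41 × 10^-3 mol (1:1 ratio)
[KHC8H4O4]_dilute = 2.41 × 10^-3 / 0.0500 = 0.0483 mol/L
Dilution factor = 100.0 / 10.2 = 9.804
[KHC8H4O4]_stock = 0.0483 × 9.804 = 0.473 mol/L

0.473 M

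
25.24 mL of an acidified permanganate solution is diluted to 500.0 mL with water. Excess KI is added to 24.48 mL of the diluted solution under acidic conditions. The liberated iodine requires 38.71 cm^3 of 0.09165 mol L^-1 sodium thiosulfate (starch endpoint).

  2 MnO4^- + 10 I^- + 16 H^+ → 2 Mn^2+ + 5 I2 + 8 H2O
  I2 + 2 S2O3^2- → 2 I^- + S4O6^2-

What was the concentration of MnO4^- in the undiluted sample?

0.5742 mol/L

n(S2O3^2-) = 0.03871 × 0.09165 = 3.548 × 10^-3 mol
n(I2) = n(S2O3^2-)/2 = 1.774 × 10^-3 mol
From the 2:5 ratio, n(MnO4^-) in the aliquot = 2/5 × 1.774 × 10^-3 = 7.096 × 10^-4 mol
[MnO4^-]_dilute = 7.096 × 10^-4 / 0.02448 = 0.02899 mol/L
[MnO4^-]_original = 0.02899 × 500.0/25.24 = 0.5742 mol/L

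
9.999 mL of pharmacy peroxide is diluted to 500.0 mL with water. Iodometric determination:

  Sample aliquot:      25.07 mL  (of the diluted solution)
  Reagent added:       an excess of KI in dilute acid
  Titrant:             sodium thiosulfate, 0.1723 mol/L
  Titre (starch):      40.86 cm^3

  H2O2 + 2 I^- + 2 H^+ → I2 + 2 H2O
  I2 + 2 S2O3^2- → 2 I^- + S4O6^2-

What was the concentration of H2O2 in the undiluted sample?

7.021 mol/L

n(S2O3^2-) = 0.04086 × 0.1723 = 7.040 × 10^-3 mol
n(I2) = n(S2O3^2-)/2 = 3.520 × 10^-3 mol
n(H2O2) in the aliquot = 3.520 × 10^-3 mol (1:1 ratio)
[H2O2]_dilute = 3.520 × 10^-3 / 0.02507 = 0.1404 mol/L
[H2O2]_original = 0.1404 × 500.0/9.999 = 7.021 mol/L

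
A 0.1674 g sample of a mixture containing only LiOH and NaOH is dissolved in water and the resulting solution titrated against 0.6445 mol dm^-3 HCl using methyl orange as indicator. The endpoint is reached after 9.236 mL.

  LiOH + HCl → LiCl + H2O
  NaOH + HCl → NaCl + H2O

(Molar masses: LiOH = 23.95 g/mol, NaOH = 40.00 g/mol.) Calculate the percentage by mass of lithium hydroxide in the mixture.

n(HCl) = 0.009236 × 0.6445 = 5.953 × 10^-3 mol
Let x = n(LiOH), y = n(NaOH).
Titrant: 1x + 1y = 5.953 × 10^-3;  mass: 23.95x + 40.00y = 0.1674
Solving, x = 4.405 × 10^-3 mol, y = 1.547 × 10^-3 mol
mass of LiOH = 4.405 × 10^-3 × 23.95 = 0.1055 g
% LiOH = 0.1055 / 0.1674 × 100 = 63.03 %

63.03 %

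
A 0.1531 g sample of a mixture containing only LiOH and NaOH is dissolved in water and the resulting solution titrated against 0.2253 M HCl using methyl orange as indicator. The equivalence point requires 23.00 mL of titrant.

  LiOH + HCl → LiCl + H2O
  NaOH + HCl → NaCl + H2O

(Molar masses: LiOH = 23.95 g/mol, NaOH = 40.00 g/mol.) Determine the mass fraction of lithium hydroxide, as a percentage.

52.80 %

n(HCl) = 0.02300 × 0.2253 = 5.182 × 10^-3 mol
Let x = n(LiOH), y = n(NaOH).
Titrant: 1x + 1y = 5.182 × 10^-3;  mass: 23.95x + 40.00y = 0.1531
Solving, x = 3.375 × 10^-3 mol, y = 1.806 × 10^-3 mol
mass of LiOH = 3.375 × 10^-3 × 23.95 = 0.08084 g
% LiOH = 0.08084 / 0.1531 × 100 = 52.80 %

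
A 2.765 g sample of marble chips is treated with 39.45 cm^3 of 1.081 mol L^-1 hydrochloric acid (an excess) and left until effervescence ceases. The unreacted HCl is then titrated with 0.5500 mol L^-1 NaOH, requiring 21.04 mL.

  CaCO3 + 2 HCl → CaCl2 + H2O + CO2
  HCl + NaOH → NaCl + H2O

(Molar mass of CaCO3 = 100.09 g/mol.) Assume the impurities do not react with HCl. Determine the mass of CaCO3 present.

1.555 g

n(HCl) added = 0.03945 × 1.081 = 0.04265 mol
n(NaOH) used in back-titration = 0.02104 × 0.5500 = 0.01157 mol
n(HCl) left over = 0.01157 mol (1:1 ratio)
n(HCl) consumed by analyte = 0.04265 − 0.01157 = 0.03107 mol
From the 1:2 ratio, n(CaCO3) = 1/2 × 0.03107 = 0.01554 mol
mass of CaCO3 = 0.01554 × 100.09 = 1.555 g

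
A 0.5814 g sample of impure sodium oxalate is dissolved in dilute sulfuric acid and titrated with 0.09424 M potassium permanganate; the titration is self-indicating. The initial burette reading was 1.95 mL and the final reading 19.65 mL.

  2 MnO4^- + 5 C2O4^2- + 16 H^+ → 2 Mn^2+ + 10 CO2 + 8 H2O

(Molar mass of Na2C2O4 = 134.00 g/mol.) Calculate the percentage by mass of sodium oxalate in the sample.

96.11 %

n(KMnO4) = 0.01770 L × 0.09424 mol/L = 1.668 × 10^-3 mol
From the 5:2 ratio, n(Na2C2O4) = 5/2 × 1.668 × 10^-3 = 4.170 × 10^-3 mol
mass of Na2C2O4 = 4.170 × 10^-3 × 134.00 g/mol = 0.5588 g
% Na2C2O4 = 0.5588 / 0.5814 × 100 = 96.11 %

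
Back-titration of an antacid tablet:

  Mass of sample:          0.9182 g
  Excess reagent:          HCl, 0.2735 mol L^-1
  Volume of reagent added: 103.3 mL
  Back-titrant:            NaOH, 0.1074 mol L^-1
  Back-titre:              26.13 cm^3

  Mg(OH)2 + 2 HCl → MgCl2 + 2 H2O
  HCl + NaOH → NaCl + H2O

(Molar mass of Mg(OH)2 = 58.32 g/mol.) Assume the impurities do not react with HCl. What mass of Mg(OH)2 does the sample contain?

0.7420 g

n(HCl) added = 0.1033 × 0.2735 = 0.02825 mol
n(NaOH) used in back-titration = 0.02613 × 0.1074 = 2.806 × 10^-3 mol
n(HCl) left over = 2.806 × 10^-3 mol (1:1 ratio)
n(HCl) consumed by analyte = 0.02825 − 2.806 × 10^-3 = 0.02545 mol
From the 1:2 ratio, n(Mg(OH)2) = 1/2 × 0.02545 = 0.01272 mol
mass of Mg(OH)2 = 0.01272 × 58.32 = 0.7420 g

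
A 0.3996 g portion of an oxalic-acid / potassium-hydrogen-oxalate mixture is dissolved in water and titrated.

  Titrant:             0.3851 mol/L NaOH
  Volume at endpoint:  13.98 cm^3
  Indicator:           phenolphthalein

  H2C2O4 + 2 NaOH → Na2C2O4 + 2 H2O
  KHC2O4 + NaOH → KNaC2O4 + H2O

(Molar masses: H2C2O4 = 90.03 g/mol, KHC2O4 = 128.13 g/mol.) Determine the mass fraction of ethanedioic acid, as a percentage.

n(NaOH) = 0.01398 × 0.3851 = 5.384 × 10^-3 mol
Let x = n(H2C2O4), y = n(KHC2O4).
Titrant: 2x + 1y = 5.384 × 10^-3;  mass: 90.03x + 128.13y = 0.3996
Solving, x = 1.746 × 10^-3 mol, y = 1.892 × 10^-3 mol
mass of H2C2O4 = 1.746 × 10^-3 × 90.03 = 0.1572 g
% H2C2O4 = 0.1572 / 0.3996 × 100 = 39.33 %

39.33 %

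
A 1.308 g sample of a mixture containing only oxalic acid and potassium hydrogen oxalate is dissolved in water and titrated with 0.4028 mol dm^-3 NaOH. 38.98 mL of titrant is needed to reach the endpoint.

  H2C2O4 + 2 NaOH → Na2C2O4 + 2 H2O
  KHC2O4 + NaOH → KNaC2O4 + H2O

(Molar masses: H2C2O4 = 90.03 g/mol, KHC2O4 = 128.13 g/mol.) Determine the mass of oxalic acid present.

0.3812 g

n(NaOH) = 0.03898 × 0.4028 = 0.01570 mol
Let x = n(H2C2O4), y = n(KHC2O4).
Titrant: 2x + 1y = 0.01570;  mass: 90.03x + 128.13y = 1.308
Solving, x = 4.234 × 10^-3 mol, y = 7.234 × 10^-3 mol
mass of H2C2O4 = 4.234 × 10^-3 × 90.03 = 0.3812 g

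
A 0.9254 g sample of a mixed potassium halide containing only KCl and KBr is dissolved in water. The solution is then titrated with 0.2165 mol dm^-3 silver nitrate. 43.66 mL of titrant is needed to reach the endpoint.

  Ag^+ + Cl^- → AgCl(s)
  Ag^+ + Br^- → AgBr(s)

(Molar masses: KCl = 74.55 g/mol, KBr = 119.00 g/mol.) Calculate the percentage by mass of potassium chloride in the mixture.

36.14 %

n(AgNO3) = 0.04366 × 0.2165 = 9.452 × 10^-3 mol
Let x = n(KCl), y = n(KBr).
Titrant: 1x + 1y = 9.452 × 10^-3;  mass: 74.55x + 119.00y = 0.9254
Solving, x = 4.487 × 10^-3 mol, y = 4.966 × 10^-3 mol
mass of KCl = 4.487 × 10^-3 × 74.55 = 0.3345 g
% KCl = 0.3345 / 0.9254 × 100 = 36.14 %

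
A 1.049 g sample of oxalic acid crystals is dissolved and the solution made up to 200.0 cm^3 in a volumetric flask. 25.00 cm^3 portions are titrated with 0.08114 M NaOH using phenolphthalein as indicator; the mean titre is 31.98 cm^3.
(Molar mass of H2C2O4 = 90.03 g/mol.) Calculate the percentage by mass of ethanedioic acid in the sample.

H2C2O4 + 2 NaOH → Na2C2O4 + 2 H2O
n(NaOH) per titration = 0.03198 × 0.08114 = 2.595 × 10^-3 mol
From the 1:2 ratio, n(H2C2O4) in each aliquot = 1/2 × 2.595 × 10^-3 = 1.297 × 10^-3 mol
n(H2C2O4) in the whole flask = 1.297 × 10^-3 × 200.0/25.00 = 0.01038 mol
mass of H2C2O4 = 0.01038 × 90.03 = 0.9345 g
% H2C2O4 = 0.9345 / 1.049 × 100 = 89.08 %

89.08 %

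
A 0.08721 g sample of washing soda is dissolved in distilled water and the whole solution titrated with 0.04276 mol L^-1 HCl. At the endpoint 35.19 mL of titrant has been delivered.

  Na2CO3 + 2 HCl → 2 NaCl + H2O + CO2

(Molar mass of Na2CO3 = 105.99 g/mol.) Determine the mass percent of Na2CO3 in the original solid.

91.44 %

n(HCl) = 0.03519 L × 0.04276 mol/L = 1.505 × 10^-3 mol
From the 1:2 ratio, n(Na2CO3) = 1/2 × 1.505 × 10^-3 = 7.524 × 10^-4 mol
mass of Na2CO3 = 7.524 × 10^-4 × 105.99 g/mol = 0.07974 g
% Na2CO3 = 0.07974 / 0.08721 × 100 = 91.44 %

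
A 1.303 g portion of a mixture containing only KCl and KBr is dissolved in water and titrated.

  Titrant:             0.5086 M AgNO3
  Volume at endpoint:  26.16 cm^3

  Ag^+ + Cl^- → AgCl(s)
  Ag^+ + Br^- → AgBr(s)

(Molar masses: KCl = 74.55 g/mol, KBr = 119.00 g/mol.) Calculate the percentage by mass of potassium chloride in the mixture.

36.08 %

n(AgNO3) = 0.02616 × 0.5086 = 0.01330 mol
Let x = n(KCl), y = n(KBr).
Titrant: 1x + 1y = 0.01330;  mass: 74.55x + 119.00y = 1.303
Solving, x = 6.306 × 10^-3 mol, y = 6.999 × 10^-3 mol
mass of KCl = 6.306 × 10^-3 × 74.55 = 0.4701 g
% KCl = 0.4701 / 1.303 × 100 = 36.08 %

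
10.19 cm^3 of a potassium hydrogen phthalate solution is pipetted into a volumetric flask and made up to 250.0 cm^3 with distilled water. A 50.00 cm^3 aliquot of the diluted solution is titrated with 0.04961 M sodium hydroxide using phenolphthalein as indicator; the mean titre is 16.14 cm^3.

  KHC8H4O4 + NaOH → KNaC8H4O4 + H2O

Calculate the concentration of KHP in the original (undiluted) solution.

n(NaOH) = 0.01614 × 0.04961 = 8.007 × 10^-4 mol
n(KHC8H4O4) in the aliquot = 8.007 × 10^-4 mol (1:1 ratio)
[KHC8H4O4]_dilute = 8.007 × 10^-4 / 0.05000 = 0.01601 mol/L
Dilution factor = 250.0 / 10.19 = 24.53
[KHC8H4O4]_stock = 0.01601 × 24.53 = 0.3929 mol/L

0.3929 M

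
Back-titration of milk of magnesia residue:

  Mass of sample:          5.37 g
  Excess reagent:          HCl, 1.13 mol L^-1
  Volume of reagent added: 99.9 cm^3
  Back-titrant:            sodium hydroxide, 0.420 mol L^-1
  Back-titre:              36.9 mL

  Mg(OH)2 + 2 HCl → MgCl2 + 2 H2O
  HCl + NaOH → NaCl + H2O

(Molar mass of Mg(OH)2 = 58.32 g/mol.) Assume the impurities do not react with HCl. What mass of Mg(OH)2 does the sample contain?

n(HCl) added = 0.0999 × 1.13 = 0.113 mol
n(NaOH) used in back-titration = 0.0369 × 0.420 = 0.0155 mol
n(HCl) left over = 0.0155 mol (1:1 ratio)
n(HCl) consumed by analyte = 0.113 − 0.0155 = 0.0974 mol
From the 1:2 ratio, n(Mg(OH)2) = 1/2 × 0.0974 = 0.0487 mol
mass of Mg(OH)2 = 0.0487 × 58.32 = 2.84 g

2.84 g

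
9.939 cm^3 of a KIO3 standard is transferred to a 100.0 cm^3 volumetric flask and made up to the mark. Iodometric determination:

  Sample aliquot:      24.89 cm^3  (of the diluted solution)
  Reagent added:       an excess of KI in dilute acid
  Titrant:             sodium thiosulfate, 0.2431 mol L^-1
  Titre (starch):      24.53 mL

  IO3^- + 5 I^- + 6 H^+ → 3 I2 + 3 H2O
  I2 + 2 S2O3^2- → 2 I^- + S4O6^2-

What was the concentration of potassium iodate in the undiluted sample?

n(S2O3^2-) = 0.02453 × 0.2431 = 5.963 × 10^-3 mol
n(I2) = n(S2O3^2-)/2 = 2.982 × 10^-3 mol
From the 1:3 ratio, n(IO3^-) in the aliquot = 1/3 × 2.982 × 10^-3 = 9.939 × 10^-4 mol
[IO3^-]_dilute = 9.939 × 10^-4 / 0.02489 = 0.03993 mol/L
[IO3^-]_original = 0.03993 × 100.0/9.939 = 0.4018 mol/L

0.4018 mol/L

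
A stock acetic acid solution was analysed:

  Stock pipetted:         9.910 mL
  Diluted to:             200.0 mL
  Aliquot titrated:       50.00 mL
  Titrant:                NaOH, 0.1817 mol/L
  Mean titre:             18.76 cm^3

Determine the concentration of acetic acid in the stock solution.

1.376 mol/L

CH3COOH + NaOH → CH3COONa + H2O
n(NaOH) = 0.01876 × 0.1817 = 3.409 × 10^-3 mol
n(CH3COOH) in the aliquot = 3.409 × 10^-3 mol (1:1 ratio)
[CH3COOH]_dilute = 3.409 × 10^-3 / 0.05000 = 0.06817 mol/L
Dilution factor = 200.0 / 9.910 = 20.18
[CH3COOH]_stock = 0.06817 × 20.18 = 1.376 mol/L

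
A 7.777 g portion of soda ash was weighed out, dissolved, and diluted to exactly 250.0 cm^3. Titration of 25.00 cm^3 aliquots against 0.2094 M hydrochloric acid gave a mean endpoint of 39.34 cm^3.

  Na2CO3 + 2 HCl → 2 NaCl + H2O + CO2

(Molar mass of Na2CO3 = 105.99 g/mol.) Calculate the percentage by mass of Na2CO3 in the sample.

n(HCl) per titration = 0.03934 × 0.2094 = 8.238 × 10^-3 mol
From the 1:2 ratio, n(Na2CO3) in each aliquot = 1/2 × 8.238 × 10^-3 = 4.119 × 10^-3 mol
n(Na2CO3) in the whole flask = 4.119 × 10^-3 × 250.0/25.00 = 0.04119 mol
mass of Na2CO3 = 0.04119 × 105.99 = 4.366 g
% Na2CO3 = 4.366 / 7.777 × 100 = 56.14 %

56.14 %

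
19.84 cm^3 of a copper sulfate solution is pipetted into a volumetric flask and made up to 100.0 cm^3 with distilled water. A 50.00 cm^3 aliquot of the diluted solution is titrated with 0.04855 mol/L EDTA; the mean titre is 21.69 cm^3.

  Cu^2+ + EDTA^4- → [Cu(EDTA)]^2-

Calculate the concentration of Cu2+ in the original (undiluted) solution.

n(EDTA) = 0.02169 × 0.04855 = 1.053 × 10^-3 mol
n(Cu2+) in the aliquot = 1.053 × 10^-3 mol (1:1 ratio)
[Cu2+]_dilute = 1.053 × 10^-3 / 0.05000 = 0.02106 mol/L
Dilution factor = 100.0 / 19.84 = 5.040
[Cu2+]_stock = 0.02106 × 5.040 = 0.1062 mol/L

0.1062 mol/L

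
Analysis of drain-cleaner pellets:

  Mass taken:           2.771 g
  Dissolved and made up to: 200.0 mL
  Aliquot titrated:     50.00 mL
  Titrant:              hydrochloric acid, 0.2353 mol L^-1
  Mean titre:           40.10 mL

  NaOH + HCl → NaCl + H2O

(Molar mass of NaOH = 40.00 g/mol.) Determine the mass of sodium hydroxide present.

1.510 g

n(HCl) per titration = 0.04010 × 0.2353 = 9.436 × 10^-3 mol
n(NaOH) in each aliquot = 9.436 × 10^-3 mol (1:1 ratio)
n(NaOH) in the whole flask = 9.436 × 10^-3 × 200.0/50.00 = 0.03774 mol
mass of NaOH = 0.03774 × 40.00 = 1.510 g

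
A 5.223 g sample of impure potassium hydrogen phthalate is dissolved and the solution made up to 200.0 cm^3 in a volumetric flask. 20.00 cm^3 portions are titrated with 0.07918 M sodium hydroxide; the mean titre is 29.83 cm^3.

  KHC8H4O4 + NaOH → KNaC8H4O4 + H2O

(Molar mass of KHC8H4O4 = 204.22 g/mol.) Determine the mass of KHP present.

4.824 g

n(NaOH) per titration = 0.02983 × 0.07918 = 2.362 × 10^-3 mol
n(KHC8H4O4) in each aliquot = 2.362 × 10^-3 mol (1:1 ratio)
n(KHC8H4O4) in the whole flask = 2.362 × 10^-3 × 200.0/20.00 = 0.02362 mol
mass of KHC8H4O4 = 0.02362 × 204.22 = 4.824 g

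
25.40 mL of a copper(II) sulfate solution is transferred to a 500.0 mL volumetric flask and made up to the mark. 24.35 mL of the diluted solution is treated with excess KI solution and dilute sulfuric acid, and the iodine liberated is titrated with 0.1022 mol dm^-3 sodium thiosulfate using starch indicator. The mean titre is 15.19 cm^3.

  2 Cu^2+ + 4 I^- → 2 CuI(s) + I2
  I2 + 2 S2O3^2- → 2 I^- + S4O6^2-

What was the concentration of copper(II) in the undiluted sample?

n(S2O3^2-) = 0.01519 × 0.1022 = 1.552 × 10^-3 mol
n(I2) = n(S2O3^2-)/2 = 7.762 × 10^-4 mol
From the 2:1 ratio, n(Cu2+) in the aliquot = 2/1 × 7.762 × 10^-4 = 1.552 × 10^-3 mol
[Cu2+]_dilute = 1.552 × 10^-3 / 0.02435 = 0.06375 mol/L
[Cu2+]_original = 0.06375 × 500.0/25.40 = 1.255 mol/L

1.255 mol/L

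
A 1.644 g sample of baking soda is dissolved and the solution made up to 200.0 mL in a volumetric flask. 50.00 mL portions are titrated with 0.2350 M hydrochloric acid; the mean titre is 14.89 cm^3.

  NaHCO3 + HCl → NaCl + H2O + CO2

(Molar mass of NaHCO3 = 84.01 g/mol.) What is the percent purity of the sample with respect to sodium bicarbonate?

71.52 %

n(HCl) per titration = 0.01489 × 0.2350 = 3.499 × 10^-3 mol
n(NaHCO3) in each aliquot = 3.499 × 10^-3 mol (1:1 ratio)
n(NaHCO3) in the whole flask = 3.499 × 10^-3 × 200.0/50.00 = 0.01400 mol
mass of NaHCO3 = 0.01400 × 84.01 = 1.176 g
% NaHCO3 = 1.176 / 1.644 × 100 = 71.52 %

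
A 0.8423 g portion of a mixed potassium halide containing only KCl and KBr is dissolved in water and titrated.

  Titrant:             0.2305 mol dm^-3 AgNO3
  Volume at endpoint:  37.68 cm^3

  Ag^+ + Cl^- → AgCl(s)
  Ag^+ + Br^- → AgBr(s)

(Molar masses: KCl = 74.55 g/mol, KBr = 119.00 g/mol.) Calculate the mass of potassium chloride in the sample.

0.3207 g

n(AgNO3) = 0.03768 × 0.2305 = 8.685 × 10^-3 mol
Let x = n(KCl), y = n(KBr).
Titrant: 1x + 1y = 8.685 × 10^-3;  mass: 74.55x + 119.00y = 0.8423
Solving, x = 4.302 × 10^-3 mol, y = 4.383 × 10^-3 mol
mass of KCl = 4.302 × 10^-3 × 74.55 = 0.3207 g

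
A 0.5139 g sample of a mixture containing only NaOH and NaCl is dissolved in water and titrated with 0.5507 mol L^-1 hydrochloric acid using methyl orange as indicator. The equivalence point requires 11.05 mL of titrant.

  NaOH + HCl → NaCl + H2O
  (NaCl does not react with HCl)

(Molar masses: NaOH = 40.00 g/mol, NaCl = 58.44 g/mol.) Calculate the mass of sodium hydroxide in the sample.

n(HCl) = 0.01105 × 0.5507 = 6.085 × 10^-3 mol
Let x = n(NaOH), y = n(NaCl).
Titrant: 1x = 6.085 × 10^-3;  mass: 40.00x + 58.44y = 0.5139
Solving, x = 6.085 × 10^-3 mol, y = 4.629 × 10^-3 mol
mass of NaOH = 6.085 × 10^-3 × 40.00 = 0.2434 g

0.2434 g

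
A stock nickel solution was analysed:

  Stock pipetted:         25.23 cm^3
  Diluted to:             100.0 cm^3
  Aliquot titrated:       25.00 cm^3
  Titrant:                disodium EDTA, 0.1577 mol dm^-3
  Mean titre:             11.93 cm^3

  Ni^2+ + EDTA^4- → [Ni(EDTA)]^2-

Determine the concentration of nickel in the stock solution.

n(EDTA) = 0.01193 × 0.1577 = 1.881 × 10^-3 mol
n(Ni2+) in the aliquot = 1.881 × 10^-3 mol (1:1 ratio)
[Ni2+]_dilute = 1.881 × 10^-3 / 0.02500 = 0.07525 mol/L
Dilution factor = 100.0 / 25.23 = 3.964
[Ni2+]_stock = 0.07525 × 3.964 = 0.2983 mol/L

0.2983 mol/L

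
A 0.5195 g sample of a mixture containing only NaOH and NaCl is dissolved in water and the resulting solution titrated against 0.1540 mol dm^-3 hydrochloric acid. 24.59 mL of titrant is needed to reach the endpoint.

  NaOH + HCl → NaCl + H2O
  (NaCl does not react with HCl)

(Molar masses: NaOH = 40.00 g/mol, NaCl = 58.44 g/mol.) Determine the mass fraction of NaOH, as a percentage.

n(HCl) = 0.02459 × 0.1540 = 3.787 × 10^-3 mol
Let x = n(NaOH), y = n(NaCl).
Titrant: 1x = 3.787 × 10^-3;  mass: 40.00x + 58.44y = 0.5195
Solving, x = 3.787 × 10^-3 mol, y = 6.297 × 10^-3 mol
mass of NaOH = 3.787 × 10^-3 × 40.00 = 0.1515 g
% NaOH = 0.1515 / 0.5195 × 100 = 29.16 %

29.16 %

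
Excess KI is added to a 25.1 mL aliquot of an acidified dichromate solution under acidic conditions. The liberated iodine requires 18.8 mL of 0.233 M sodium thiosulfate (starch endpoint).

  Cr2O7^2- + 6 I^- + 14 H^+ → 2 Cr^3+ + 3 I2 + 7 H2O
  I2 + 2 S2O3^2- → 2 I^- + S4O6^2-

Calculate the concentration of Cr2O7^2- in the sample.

n(S2O3^2-) = 0.0188 × 0.233 = 4.38 × 10^-3 mol
n(I2) = n(S2O3^2-)/2 = 2.19 × 10^-3 mol
From the 1:3 ratio, n(Cr2O7^2-) in the aliquot = 1/3 × 2.19 × 10^-3 = 7.30 × 10^-4 mol
[Cr2O7^2-] = 7.30 × 10^-4 / 0.0251 = 0.0291 mol/L

0.0291 M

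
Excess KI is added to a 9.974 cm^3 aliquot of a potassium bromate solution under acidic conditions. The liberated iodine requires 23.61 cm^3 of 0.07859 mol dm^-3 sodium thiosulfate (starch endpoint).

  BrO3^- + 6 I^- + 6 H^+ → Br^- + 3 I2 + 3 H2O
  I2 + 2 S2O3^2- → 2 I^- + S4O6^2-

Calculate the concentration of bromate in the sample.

n(S2O3^2-) = 0.02361 × 0.07859 = 1.856 × 10^-3 mol
n(I2) = n(S2O3^2-)/2 = 9.278 × 10^-4 mol
From the 1:3 ratio, n(BrO3^-) in the aliquot = 1/3 × 9.278 × 10^-4 = 3.093 × 10^-4 mol
[BrO3^-] = 3.093 × 10^-4 / 0.009974 = 0.03101 mol/L

0.03101 mol/L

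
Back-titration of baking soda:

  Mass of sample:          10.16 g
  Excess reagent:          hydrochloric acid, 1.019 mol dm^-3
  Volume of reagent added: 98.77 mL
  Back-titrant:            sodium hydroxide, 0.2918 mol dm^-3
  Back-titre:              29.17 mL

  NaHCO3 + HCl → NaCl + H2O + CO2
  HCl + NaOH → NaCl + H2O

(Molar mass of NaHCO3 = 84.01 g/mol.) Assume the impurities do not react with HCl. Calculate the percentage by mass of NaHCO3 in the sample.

76.18 %

n(HCl) added = 0.09877 × 1.019 = 0.1006 mol
n(NaOH) used in back-titration = 0.02917 × 0.2918 = 8.512 × 10^-3 mol
n(HCl) left over = 8.512 × 10^-3 mol (1:1 ratio)
n(HCl) consumed by analyte = 0.1006 − 8.512 × 10^-3 = 0.09213 mol
n(NaHCO3) = 0.09213 mol (1:1 ratio)
mass of NaHCO3 = 0.09213 × 84.01 = 7.740 g
% NaHCO3 = 7.740 / 10.16 × 100 = 76.18 %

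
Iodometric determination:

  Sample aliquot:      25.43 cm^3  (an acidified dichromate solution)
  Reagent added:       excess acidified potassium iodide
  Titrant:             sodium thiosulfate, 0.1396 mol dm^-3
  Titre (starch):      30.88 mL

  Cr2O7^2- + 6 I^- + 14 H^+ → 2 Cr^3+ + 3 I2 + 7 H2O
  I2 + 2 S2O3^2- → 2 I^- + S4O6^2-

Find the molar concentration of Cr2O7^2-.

0.02825 mol/L

n(S2O3^2-) = 0.03088 × 0.1396 = 4.311 × 10^-3 mol
n(I2) = n(S2O3^2-)/2 = 2.155 × 10^-3 mol
From the 1:3 ratio, n(Cr2O7^2-) in the aliquot = 1/3 × 2.155 × 10^-3 = 7.185 × 10^-4 mol
[Cr2O7^2-] = 7.185 × 10^-4 / 0.02543 = 0.02825 mol/L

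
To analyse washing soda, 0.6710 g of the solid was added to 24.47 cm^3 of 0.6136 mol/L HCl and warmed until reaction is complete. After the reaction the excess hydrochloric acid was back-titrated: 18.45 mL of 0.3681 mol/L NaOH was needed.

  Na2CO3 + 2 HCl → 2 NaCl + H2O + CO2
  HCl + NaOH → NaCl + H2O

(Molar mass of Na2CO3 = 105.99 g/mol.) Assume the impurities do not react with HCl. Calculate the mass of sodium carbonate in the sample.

n(HCl) added = 0.02447 × 0.6136 = 0.01501 mol
n(NaOH) used in back-titration = 0.01845 × 0.3681 = 6.791 × 10^-3 mol
n(HCl) left over = 6.791 × 10^-3 mol (1:1 ratio)
n(HCl) consumed by analyte = 0.01501 − 6.791 × 10^-3 = 8.223 × 10^-3 mol
From the 1:2 ratio, n(Na2CO3) = 1/2 × 8.223 × 10^-3 = 4.112 × 10^-3 mol
mass of Na2CO3 = 4.112 × 10^-3 × 105.99 = 0.4358 g

0.4358 g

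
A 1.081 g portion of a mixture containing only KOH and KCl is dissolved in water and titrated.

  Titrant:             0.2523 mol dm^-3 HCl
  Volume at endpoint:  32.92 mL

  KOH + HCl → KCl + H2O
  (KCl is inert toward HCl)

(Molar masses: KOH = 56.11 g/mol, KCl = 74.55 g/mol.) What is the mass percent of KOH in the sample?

43.11 %

n(HCl) = 0.03292 × 0.2523 = 8.306 × 10^-3 mol
Let x = n(KOH), y = n(KCl).
Titrant: 1x = 8.306 × 10^-3;  mass: 56.11x + 74.55y = 1.081
Solving, x = 8.306 × 10^-3 mol, y = 8.249 × 10^-3 mol
mass of KOH = 8.306 × 10^-3 × 56.11 = 0.4660 g
% KOH = 0.4660 / 1.081 × 100 = 43.11 %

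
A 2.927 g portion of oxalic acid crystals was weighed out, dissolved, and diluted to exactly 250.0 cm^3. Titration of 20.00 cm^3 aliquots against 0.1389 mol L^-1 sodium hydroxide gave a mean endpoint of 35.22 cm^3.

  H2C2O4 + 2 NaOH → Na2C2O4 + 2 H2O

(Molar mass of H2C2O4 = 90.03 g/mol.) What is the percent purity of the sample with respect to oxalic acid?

94.05 %

n(NaOH) per titration = 0.03522 × 0.1389 = 4.892 × 10^-3 mol
From the 1:2 ratio, n(H2C2O4) in each aliquot = 1/2 × 4.892 × 10^-3 = 2.446 × 10^-3 mol
n(H2C2O4) in the whole flask = 2.446 × 10^-3 × 250.0/20.00 = 0.03058 mol
mass of H2C2O4 = 0.03058 × 90.03 = 2.753 g
% H2C2O4 = 2.753 / 2.927 × 100 = 94.05 %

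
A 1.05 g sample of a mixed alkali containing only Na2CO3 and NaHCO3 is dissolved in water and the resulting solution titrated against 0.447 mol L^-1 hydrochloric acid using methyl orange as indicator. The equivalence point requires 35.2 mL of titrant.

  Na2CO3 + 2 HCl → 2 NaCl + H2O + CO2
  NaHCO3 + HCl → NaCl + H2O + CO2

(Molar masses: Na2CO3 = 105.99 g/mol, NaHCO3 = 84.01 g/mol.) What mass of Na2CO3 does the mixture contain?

0.465 g

n(HCl) = 0.0352 × 0.447 = 0.0157 mol
Let x = n(Na2CO3), y = n(NaHCO3).
Titrant: 2x + 1y = 0.0157;  mass: 105.99x + 84.01y = 1.05
Solving, x = 4.38 × 10^-3 mol, y = 6.97 × 10^-3 mol
mass of Na2CO3 = 4.38 × 10^-3 × 105.99 = 0.465 g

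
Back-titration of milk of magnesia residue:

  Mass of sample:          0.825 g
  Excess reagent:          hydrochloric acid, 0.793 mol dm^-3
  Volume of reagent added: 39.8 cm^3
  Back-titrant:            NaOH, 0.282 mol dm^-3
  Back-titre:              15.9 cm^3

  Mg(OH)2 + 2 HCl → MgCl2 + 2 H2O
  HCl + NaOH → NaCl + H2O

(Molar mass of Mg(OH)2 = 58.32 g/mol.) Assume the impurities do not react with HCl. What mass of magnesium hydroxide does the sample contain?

0.790 g

n(HCl) added = 0.0398 × 0.793 = 0.0316 mol
n(NaOH) used in back-titration = 0.0159 × 0.282 = 4.48 × 10^-3 mol
n(HCl) left over = 4.48 × 10^-3 mol (1:1 ratio)
n(HCl) consumed by analyte = 0.0316 − 4.48 × 10^-3 = 0.0271 mol
From the 1:2 ratio, n(Mg(OH)2) = 1/2 × 0.0271 = 0.0135 mol
mass of Mg(OH)2 = 0.0135 × 58.32 = 0.790 g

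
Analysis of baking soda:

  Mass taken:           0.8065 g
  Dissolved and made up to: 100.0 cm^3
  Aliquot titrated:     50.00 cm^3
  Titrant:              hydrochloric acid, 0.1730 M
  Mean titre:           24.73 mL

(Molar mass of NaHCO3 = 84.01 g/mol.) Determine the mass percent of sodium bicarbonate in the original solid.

89.13 %

NaHCO3 + HCl → NaCl + H2O + CO2
n(HCl) per titration = 0.02473 × 0.1730 = 4.278 × 10^-3 mol
n(NaHCO3) in each aliquot = 4.278 × 10^-3 mol (1:1 ratio)
n(NaHCO3) in the whole flask = 4.278 × 10^-3 × 100.0/50.00 = 8.557 × 10^-3 mol
mass of NaHCO3 = 8.557 × 10^-3 × 84.01 = 0.7188 g
% NaHCO3 = 0.7188 / 0.8065 × 100 = 89.13 %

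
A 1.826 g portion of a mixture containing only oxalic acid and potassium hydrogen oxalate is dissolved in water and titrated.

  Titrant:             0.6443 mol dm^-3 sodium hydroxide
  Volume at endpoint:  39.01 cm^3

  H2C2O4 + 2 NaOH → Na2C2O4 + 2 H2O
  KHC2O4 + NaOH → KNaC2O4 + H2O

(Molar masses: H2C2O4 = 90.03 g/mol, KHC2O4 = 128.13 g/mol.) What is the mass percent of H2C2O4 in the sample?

n(NaOH) = 0.03901 × 0.6443 = 0.02513 mol
Let x = n(H2C2O4), y = n(KHC2O4).
Titrant: 2x + 1y = 0.02513;  mass: 90.03x + 128.13y = 1.826
Solving, x = 8.389 × 10^-3 mol, y = 8.357 × 10^-3 mol
mass of H2C2O4 = 8.389 × 10^-3 × 90.03 = 0.7552 g
% H2C2O4 = 0.7552 / 1.826 × 100 = 41.36 %

41.36 %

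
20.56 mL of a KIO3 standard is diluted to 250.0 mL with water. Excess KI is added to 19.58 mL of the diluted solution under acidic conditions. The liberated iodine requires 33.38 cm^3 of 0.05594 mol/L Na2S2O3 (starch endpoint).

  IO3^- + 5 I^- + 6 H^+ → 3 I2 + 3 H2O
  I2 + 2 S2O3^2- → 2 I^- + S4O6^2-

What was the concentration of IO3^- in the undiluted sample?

n(S2O3^2-) = 0.03338 × 0.05594 = 1.867 × 10^-3 mol
n(I2) = n(S2O3^2-)/2 = 9.336 × 10^-4 mol
From the 1:3 ratio, n(IO3^-) in the aliquot = 1/3 × 9.336 × 10^-4 = 3.112 × 10^-4 mol
[IO3^-]_dilute = 3.112 × 10^-4 / 0.01958 = 0.01589 mol/L
[IO3^-]_original = 0.01589 × 250.0/20.56 = 0.1933 mol/L

0.1933 mol/L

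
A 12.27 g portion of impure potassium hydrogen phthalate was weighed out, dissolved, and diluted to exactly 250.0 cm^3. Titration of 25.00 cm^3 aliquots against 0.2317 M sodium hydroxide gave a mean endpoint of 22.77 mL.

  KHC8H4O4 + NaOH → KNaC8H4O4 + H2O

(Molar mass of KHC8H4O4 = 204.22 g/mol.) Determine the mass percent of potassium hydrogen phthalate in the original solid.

87.81 %

n(NaOH) per titration = 0.02277 × 0.2317 = 5.276 × 10^-3 mol
n(KHC8H4O4) in each aliquot = 5.276 × 10^-3 mol (1:1 ratio)
n(KHC8H4O4) in the whole flask = 5.276 × 10^-3 × 250.0/25.00 = 0.05276 mol
mass of KHC8H4O4 = 0.05276 × 204.22 = 10.77 g
% KHC8H4O4 = 10.77 / 12.27 × 100 = 87.81 %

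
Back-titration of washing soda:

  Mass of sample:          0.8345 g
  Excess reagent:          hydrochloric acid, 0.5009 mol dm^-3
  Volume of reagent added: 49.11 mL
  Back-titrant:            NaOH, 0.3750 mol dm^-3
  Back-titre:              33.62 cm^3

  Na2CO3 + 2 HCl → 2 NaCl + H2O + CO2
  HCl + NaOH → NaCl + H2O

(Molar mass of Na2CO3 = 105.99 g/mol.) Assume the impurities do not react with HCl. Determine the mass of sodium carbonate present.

n(HCl) added = 0.04911 × 0.5009 = 0.02460 mol
n(NaOH) used in back-titration = 0.03362 × 0.3750 = 0.01261 mol
n(HCl) left over = 0.01261 mol (1:1 ratio)
n(HCl) consumed by analyte = 0.02460 − 0.01261 = 0.01199 mol
From the 1:2 ratio, n(Na2CO3) = 1/2 × 0.01199 = 5.996 × 10^-3 mol
mass of Na2CO3 = 5.996 × 10^-3 × 105.99 = 0.6355 g

0.6355 g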